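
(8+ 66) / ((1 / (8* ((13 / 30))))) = 256.53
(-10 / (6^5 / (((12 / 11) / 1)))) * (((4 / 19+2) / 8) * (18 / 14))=-0.00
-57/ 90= -19/ 30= -0.63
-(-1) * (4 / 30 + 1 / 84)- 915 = -384239 / 420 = -914.85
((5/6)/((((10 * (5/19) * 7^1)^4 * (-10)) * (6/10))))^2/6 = 16983563041/70042332150000000000000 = 0.00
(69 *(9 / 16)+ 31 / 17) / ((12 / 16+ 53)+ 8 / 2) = 1579 / 2244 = 0.70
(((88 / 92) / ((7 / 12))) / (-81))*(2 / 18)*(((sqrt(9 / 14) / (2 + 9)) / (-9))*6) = 8*sqrt(14) / 273861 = 0.00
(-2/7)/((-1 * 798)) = 1/2793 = 0.00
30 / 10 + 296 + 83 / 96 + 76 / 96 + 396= 22293 / 32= 696.66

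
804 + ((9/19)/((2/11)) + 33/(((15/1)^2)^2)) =517236043/641250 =806.61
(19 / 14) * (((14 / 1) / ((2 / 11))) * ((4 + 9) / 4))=339.62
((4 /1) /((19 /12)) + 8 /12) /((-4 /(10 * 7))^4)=136556875 /456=299466.83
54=54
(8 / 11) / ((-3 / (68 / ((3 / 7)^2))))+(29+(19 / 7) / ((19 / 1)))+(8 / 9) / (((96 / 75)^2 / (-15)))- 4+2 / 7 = -19282553 / 266112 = -72.46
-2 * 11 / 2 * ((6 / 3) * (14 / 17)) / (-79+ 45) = 0.53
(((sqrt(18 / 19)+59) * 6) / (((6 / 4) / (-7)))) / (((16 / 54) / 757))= -8441307 / 2 - 429219 * sqrt(38) / 38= -4290282.02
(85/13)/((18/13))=85/18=4.72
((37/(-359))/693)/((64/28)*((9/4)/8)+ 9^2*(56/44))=-74/51615225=-0.00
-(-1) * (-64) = -64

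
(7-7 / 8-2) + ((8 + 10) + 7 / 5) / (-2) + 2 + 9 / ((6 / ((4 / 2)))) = -23 / 40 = -0.58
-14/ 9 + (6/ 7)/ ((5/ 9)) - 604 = -190264/ 315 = -604.01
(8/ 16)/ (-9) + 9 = 161/ 18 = 8.94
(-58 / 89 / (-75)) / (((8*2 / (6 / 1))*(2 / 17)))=0.03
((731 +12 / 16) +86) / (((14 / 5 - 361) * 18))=-16355 / 128952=-0.13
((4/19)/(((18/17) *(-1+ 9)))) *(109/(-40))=-1853/27360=-0.07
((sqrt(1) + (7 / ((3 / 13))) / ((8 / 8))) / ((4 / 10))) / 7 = 235 / 21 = 11.19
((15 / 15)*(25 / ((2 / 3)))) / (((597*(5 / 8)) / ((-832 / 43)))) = -16640 / 8557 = -1.94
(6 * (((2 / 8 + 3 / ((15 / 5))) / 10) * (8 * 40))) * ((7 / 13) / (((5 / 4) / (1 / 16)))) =6.46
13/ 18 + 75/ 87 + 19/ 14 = 5374/ 1827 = 2.94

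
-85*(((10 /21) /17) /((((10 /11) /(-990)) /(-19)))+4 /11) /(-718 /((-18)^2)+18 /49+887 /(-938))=144195986970 /8173847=17641.14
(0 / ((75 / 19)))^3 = 0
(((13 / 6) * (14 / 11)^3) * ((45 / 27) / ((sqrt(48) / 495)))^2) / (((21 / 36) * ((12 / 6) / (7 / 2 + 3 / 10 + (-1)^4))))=2866500 / 11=260590.91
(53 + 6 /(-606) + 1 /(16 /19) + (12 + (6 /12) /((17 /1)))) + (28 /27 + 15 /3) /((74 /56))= 1942402369 /27444528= 70.78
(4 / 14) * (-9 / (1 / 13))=-234 / 7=-33.43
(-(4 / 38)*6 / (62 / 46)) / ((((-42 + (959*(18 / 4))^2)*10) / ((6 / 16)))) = -69 / 73128269795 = -0.00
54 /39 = 18 /13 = 1.38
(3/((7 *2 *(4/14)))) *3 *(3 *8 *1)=54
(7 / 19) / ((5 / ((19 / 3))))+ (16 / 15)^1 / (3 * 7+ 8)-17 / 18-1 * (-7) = 17119 / 2610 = 6.56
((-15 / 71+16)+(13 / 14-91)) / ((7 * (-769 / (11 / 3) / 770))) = 44671385 / 1146579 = 38.96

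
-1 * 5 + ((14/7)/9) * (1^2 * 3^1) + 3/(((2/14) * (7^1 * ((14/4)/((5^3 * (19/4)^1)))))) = 21193/42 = 504.60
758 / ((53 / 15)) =11370 / 53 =214.53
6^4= 1296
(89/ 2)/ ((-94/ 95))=-8455/ 188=-44.97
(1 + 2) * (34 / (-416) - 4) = -2547 / 208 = -12.25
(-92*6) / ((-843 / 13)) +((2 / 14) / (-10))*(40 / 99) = 1656532 / 194733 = 8.51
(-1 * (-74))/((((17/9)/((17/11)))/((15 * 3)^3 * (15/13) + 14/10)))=4551754356/715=6366090.01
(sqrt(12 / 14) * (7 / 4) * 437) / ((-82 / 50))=-10925 * sqrt(42) / 164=-431.72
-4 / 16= -1 / 4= -0.25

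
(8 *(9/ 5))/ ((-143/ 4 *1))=-288/ 715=-0.40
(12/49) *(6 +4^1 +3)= 156/49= 3.18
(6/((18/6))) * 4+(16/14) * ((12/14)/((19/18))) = 8312/931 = 8.93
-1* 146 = -146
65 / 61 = 1.07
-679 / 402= -1.69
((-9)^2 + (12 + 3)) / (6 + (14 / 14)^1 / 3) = 288 / 19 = 15.16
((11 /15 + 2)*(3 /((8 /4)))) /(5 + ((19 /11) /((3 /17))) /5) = 33 /56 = 0.59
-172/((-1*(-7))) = -24.57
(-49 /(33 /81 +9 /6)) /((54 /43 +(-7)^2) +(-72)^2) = -113778 /23182519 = -0.00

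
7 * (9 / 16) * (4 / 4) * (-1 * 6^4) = -5103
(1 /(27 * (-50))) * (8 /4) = -1 /675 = -0.00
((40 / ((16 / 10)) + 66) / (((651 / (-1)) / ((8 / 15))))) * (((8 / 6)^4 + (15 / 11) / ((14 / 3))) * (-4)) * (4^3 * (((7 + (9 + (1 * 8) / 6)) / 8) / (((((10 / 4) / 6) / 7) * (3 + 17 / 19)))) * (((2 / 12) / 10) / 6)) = 17701703552 / 10347517125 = 1.71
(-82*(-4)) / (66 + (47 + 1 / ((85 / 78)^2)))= 2369800 / 822509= 2.88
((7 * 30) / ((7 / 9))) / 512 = 135 / 256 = 0.53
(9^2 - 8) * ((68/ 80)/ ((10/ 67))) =83147/ 200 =415.74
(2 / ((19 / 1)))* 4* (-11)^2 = 50.95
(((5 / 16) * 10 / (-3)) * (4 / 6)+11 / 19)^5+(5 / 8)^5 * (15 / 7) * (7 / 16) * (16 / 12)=2284155665702803 / 19164190454710272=0.12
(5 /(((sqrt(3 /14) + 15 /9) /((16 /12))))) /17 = 1400 /5491-60 * sqrt(42) /5491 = 0.18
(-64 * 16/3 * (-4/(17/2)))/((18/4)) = 16384/459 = 35.69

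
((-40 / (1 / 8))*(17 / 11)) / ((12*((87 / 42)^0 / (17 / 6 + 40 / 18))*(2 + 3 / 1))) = -12376 / 297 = -41.67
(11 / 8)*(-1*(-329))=3619 / 8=452.38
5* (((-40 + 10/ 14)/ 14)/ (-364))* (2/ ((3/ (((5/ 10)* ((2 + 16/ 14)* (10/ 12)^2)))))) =378125/ 13484016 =0.03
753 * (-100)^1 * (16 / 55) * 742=-178792320 / 11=-16253847.27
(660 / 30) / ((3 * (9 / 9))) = 22 / 3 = 7.33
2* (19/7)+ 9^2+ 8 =661/7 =94.43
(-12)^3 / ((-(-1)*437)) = -1728 / 437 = -3.95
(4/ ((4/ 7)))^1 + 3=10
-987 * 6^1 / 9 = -658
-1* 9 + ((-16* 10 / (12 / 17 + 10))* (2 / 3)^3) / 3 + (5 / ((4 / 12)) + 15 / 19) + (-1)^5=604090 / 140049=4.31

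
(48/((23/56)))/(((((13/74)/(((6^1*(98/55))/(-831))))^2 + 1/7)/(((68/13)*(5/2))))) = 96128854671360/11737494758587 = 8.19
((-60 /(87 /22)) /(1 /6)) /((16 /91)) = -15015 /29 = -517.76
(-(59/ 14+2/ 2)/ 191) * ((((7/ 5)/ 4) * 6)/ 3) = -73/ 3820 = -0.02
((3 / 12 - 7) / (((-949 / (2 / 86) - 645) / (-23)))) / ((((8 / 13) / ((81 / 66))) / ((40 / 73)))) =-1089855 / 266287648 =-0.00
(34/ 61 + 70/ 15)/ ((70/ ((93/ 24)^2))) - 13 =-2434801/ 204960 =-11.88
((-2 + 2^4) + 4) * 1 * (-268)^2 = 1292832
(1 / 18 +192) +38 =4141 / 18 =230.06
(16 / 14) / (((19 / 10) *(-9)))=-80 / 1197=-0.07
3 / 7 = 0.43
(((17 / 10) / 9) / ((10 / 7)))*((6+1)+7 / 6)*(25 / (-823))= -5831 / 177768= -0.03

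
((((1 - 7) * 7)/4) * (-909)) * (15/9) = 31815/2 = 15907.50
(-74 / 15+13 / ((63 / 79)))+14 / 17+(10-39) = -90008 / 5355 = -16.81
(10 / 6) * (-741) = -1235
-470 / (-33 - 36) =470 / 69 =6.81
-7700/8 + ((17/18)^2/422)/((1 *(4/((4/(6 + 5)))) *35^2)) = -1773319432211/1842409800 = -962.50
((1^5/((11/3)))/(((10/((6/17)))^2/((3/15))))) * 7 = 189/397375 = 0.00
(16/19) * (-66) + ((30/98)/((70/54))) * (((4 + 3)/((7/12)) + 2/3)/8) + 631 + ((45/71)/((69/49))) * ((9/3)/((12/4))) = 24530200939/42569044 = 576.25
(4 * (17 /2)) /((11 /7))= 238 /11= 21.64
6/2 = 3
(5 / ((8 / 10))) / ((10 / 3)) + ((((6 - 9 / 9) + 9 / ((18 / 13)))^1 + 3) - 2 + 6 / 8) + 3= 145 / 8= 18.12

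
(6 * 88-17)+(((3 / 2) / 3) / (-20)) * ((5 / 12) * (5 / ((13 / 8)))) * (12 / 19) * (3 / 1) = 510.94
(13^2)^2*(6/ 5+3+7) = 1599416/ 5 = 319883.20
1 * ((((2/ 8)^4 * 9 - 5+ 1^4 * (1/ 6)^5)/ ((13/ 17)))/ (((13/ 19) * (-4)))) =99756935/ 42052608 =2.37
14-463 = -449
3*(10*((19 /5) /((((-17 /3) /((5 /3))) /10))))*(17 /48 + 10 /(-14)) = 57475 /476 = 120.75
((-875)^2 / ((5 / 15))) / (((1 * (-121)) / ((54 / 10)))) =-12403125 / 121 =-102505.17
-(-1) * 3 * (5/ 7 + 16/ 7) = 9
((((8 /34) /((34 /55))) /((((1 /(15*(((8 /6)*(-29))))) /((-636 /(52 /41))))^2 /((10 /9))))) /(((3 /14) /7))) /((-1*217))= -24462236500240000 /4542213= -5385532668.82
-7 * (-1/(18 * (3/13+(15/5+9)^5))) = 13/8318106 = 0.00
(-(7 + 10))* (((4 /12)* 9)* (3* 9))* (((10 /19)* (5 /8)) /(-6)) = 11475 /152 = 75.49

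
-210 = -210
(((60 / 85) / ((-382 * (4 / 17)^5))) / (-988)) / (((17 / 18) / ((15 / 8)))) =1989765 / 386473984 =0.01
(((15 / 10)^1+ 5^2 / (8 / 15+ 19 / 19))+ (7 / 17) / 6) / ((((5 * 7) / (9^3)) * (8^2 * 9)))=16173 / 25024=0.65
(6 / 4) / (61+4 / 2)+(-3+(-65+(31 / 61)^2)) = -10583093 / 156282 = -67.72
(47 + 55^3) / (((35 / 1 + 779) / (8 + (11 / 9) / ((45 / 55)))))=21329753 / 10989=1941.01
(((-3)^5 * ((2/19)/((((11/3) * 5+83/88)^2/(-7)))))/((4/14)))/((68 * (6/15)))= 10585080/170714867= 0.06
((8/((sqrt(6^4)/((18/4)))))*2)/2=1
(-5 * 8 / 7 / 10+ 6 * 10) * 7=416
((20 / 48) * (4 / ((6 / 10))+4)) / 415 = 8 / 747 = 0.01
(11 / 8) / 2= 11 / 16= 0.69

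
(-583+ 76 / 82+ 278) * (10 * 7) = -872690 / 41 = -21285.12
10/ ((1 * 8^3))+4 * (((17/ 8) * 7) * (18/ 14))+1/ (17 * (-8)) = 332981/ 4352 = 76.51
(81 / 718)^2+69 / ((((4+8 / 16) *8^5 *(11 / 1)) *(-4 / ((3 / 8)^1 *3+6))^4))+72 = 1753934108819175405 / 24355745923334144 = 72.01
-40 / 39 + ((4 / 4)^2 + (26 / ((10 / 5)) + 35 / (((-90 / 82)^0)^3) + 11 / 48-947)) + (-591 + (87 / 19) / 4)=-17649455 / 11856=-1488.65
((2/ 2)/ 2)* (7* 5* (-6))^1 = -105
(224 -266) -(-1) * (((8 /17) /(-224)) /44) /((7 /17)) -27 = -595057 /8624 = -69.00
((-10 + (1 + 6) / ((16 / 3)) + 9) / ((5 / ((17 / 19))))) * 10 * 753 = 64005 / 152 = 421.09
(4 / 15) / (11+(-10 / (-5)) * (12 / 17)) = 68 / 3165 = 0.02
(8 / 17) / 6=4 / 51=0.08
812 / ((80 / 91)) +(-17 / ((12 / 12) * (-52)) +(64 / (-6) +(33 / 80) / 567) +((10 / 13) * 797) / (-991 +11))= 1255782089 / 1375920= 912.69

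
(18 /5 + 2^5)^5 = 178689902368 /3125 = 57180768.76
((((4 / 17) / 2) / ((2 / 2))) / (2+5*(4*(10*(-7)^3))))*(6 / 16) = -1 / 1554888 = -0.00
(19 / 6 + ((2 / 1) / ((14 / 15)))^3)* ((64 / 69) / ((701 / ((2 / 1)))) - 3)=-3880652893 / 99543402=-38.98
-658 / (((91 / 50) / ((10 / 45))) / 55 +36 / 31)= -112189000 / 223389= -502.21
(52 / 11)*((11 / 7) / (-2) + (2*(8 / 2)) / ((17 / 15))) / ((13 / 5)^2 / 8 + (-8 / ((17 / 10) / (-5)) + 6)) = 7763600 / 7952021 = 0.98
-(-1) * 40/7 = 40/7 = 5.71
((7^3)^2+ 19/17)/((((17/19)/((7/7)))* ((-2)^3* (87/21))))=-66501729/16762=-3967.41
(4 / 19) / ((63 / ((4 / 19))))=16 / 22743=0.00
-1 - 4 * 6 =-25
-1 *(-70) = 70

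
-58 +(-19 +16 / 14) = -531 / 7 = -75.86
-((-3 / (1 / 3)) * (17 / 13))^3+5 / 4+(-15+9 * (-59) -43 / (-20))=11947424 / 10985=1087.61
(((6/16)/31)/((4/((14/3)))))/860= 7/426560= 0.00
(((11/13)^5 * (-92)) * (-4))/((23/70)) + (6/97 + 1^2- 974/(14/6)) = 17506706571/252107947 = 69.44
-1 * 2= -2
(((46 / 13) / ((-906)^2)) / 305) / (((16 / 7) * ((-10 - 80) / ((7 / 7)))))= -161 / 2343322612800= -0.00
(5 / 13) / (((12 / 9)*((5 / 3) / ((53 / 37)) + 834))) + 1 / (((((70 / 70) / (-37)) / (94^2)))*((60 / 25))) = -2821885761625 / 20715396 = -136221.67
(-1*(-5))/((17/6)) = 30/17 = 1.76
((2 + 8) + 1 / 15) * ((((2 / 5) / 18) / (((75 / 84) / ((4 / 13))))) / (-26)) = -8456 / 2851875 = -0.00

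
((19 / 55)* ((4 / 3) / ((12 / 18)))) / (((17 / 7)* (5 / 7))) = 1862 / 4675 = 0.40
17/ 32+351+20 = 11889/ 32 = 371.53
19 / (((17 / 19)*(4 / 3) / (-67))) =-72561 / 68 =-1067.07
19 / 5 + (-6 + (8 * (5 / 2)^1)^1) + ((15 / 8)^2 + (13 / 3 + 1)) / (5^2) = 87139 / 4800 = 18.15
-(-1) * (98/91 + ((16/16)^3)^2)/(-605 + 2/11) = -297/86489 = -0.00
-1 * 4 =-4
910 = 910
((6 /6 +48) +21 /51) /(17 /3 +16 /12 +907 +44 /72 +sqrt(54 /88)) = 171132885 /3167665114 - 25515*sqrt(33) /3167665114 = 0.05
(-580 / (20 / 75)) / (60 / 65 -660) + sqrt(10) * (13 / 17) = 13 * sqrt(10) / 17 + 9425 / 2856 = 5.72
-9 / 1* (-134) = 1206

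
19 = 19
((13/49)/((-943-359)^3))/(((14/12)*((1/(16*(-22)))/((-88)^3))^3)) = -44859600410909648720232448/31543932231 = -1422130889782460.00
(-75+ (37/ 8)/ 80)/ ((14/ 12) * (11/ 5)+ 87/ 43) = -6187227/ 378944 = -16.33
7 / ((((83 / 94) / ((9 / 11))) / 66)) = 35532 / 83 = 428.10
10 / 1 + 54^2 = 2926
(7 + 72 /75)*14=2786 /25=111.44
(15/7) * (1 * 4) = 8.57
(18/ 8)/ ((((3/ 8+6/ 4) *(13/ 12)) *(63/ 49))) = 0.86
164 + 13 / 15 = 2473 / 15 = 164.87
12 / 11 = 1.09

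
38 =38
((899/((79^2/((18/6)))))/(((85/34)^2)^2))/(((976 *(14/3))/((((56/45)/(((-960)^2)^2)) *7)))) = 6293/252614909952000000000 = 0.00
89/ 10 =8.90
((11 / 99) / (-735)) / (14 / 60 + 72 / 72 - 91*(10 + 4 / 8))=1 / 6312474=0.00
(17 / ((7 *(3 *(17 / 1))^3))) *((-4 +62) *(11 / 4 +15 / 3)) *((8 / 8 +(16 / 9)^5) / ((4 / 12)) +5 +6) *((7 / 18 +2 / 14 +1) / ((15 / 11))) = 1263609665813 / 2031948720270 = 0.62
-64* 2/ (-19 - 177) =32/ 49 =0.65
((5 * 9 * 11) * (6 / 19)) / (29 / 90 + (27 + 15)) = 267300 / 72371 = 3.69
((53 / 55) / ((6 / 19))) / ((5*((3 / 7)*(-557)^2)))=7049 / 1535732550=0.00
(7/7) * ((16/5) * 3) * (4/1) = 192/5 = 38.40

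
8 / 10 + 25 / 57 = 353 / 285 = 1.24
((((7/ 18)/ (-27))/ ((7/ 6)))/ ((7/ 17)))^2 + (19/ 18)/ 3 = 226811/ 642978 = 0.35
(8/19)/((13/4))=32/247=0.13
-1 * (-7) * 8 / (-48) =-7 / 6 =-1.17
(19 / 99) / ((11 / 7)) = 133 / 1089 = 0.12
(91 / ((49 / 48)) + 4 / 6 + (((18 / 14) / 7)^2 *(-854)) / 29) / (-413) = -2650360 / 12324333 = -0.22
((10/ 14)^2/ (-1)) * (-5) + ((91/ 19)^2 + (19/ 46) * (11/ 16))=335554985/ 13019104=25.77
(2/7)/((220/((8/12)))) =1/1155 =0.00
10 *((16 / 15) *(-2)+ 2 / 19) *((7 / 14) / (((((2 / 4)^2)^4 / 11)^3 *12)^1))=-3226753564672 / 171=-18869903886.97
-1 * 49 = -49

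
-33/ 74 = -0.45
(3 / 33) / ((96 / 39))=13 / 352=0.04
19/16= 1.19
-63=-63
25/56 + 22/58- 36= -57123/1624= -35.17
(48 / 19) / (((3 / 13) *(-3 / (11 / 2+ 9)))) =-3016 / 57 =-52.91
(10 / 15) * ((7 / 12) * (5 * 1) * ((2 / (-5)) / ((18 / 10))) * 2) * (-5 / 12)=0.36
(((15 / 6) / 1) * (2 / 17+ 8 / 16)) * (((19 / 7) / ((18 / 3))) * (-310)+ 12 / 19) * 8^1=-557030 / 323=-1724.55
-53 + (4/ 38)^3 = -363519/ 6859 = -53.00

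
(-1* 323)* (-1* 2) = 646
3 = 3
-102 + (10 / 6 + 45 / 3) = -256 / 3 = -85.33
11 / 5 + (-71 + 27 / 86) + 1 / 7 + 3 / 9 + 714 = 5833291 / 9030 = 645.99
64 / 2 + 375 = 407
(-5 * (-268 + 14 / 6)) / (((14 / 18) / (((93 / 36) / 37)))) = 123535 / 1036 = 119.24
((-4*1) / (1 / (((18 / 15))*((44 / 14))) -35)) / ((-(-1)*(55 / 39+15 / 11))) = 113256 / 2728075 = 0.04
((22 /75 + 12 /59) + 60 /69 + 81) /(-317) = -8382829 /32262675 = -0.26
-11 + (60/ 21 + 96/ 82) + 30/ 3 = 869/ 287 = 3.03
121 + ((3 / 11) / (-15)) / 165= 1098074 / 9075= 121.00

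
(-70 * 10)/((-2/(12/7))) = 600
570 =570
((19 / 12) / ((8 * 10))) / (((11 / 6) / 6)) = 57 / 880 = 0.06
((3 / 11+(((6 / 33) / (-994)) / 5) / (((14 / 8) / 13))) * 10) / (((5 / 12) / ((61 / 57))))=25440904 / 3635555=7.00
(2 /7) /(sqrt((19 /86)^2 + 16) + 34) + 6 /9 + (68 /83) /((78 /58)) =1.28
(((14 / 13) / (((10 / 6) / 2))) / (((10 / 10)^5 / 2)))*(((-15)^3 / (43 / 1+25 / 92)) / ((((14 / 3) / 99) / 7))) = -29935.86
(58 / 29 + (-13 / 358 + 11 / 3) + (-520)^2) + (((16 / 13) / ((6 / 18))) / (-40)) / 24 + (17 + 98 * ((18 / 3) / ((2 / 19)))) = 38536324433 / 139620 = 276008.63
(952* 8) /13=7616 /13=585.85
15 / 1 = 15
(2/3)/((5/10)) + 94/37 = 430/111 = 3.87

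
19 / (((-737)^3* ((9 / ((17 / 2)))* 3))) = -323 / 21617039862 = -0.00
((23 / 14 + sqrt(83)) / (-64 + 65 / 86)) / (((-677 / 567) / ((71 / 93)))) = 631971 / 38049431 + 54954 * sqrt(83) / 5435633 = 0.11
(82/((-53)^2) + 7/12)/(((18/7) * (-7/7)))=-144529/606744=-0.24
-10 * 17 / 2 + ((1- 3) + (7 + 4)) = -76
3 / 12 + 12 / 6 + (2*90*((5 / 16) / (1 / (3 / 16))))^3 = 1175.45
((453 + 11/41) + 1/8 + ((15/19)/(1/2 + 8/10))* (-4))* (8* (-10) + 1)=-2886289569/81016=-35626.17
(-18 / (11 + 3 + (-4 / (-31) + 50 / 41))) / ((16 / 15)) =-171585 / 156064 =-1.10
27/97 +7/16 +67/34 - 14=-298497/26384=-11.31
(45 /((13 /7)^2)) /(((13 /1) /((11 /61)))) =24255 /134017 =0.18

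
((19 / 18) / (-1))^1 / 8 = -19 / 144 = -0.13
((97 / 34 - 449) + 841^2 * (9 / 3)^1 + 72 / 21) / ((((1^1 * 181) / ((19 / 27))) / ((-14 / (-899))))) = 9592972073 / 74688021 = 128.44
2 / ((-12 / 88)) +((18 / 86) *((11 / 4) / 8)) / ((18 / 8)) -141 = -160615 / 1032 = -155.63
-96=-96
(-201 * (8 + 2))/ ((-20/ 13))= 2613/ 2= 1306.50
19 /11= 1.73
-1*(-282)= 282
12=12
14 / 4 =7 / 2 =3.50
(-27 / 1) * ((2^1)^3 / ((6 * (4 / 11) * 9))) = -11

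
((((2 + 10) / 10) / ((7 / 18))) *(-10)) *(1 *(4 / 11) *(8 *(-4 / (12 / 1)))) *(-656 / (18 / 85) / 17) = -419840 / 77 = -5452.47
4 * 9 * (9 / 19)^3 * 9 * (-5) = -1180980 / 6859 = -172.18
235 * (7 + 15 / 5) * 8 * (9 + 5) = 263200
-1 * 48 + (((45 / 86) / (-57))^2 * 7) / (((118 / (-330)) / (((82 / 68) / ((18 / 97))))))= -514284282531 / 10711863472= -48.01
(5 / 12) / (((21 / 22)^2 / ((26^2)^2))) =208972.40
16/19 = 0.84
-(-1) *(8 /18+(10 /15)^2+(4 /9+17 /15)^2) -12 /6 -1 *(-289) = 290.38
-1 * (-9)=9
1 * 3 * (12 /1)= 36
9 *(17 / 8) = 153 / 8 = 19.12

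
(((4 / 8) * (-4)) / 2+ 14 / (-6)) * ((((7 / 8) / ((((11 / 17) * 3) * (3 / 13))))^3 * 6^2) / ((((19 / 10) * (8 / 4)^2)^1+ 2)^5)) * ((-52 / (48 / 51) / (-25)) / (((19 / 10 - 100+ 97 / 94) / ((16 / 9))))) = 120174159790628125 / 270705657709798096896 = 0.00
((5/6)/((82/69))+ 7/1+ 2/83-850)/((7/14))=-11465043/6806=-1684.55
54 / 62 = 27 / 31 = 0.87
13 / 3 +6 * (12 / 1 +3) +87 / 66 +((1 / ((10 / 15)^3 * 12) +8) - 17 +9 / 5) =468509 / 5280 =88.73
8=8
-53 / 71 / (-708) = 53 / 50268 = 0.00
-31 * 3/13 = -93/13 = -7.15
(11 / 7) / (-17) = -11 / 119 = -0.09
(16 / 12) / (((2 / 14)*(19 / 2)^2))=112 / 1083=0.10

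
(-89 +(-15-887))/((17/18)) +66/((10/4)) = -86946/85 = -1022.89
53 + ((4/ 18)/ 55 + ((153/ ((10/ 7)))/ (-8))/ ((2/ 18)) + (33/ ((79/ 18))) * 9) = 117269/ 625680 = 0.19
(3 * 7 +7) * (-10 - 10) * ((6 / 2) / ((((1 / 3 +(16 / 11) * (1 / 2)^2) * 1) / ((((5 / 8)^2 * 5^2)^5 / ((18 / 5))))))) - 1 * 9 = -183582333691272821 / 3087007744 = -59469346.67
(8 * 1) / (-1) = -8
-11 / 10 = -1.10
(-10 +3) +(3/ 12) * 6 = -11/ 2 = -5.50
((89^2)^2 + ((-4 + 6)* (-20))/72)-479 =62741761.44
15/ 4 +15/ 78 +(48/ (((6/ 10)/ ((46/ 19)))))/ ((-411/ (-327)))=21391855/ 135356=158.04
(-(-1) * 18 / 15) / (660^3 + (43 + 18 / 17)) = 0.00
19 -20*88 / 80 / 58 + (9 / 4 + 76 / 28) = 19151 / 812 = 23.58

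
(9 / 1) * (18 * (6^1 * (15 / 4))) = 3645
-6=-6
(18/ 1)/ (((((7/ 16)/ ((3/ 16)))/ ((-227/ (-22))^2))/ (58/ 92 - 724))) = -382602825/ 644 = -594103.77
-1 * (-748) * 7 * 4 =20944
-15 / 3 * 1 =-5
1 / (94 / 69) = 69 / 94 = 0.73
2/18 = 1/9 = 0.11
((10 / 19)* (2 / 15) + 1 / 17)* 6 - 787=-253951 / 323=-786.23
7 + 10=17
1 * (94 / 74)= 47 / 37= 1.27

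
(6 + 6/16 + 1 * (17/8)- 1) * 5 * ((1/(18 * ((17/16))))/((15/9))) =20/17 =1.18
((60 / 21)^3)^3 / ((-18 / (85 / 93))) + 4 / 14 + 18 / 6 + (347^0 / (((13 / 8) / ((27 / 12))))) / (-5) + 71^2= 9659408516237488 / 2195437988835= 4399.76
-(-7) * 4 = 28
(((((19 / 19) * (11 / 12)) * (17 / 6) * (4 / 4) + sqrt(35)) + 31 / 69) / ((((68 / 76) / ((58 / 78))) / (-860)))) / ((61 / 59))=-27957740 * sqrt(35) / 40443- 35261699575 / 16743402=-6195.72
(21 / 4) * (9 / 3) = 63 / 4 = 15.75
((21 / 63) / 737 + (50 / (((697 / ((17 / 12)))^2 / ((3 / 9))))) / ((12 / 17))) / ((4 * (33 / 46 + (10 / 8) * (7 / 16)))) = 40609007 / 373505145354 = 0.00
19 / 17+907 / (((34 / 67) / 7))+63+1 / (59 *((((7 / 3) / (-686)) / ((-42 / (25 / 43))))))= 648708201 / 50150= 12935.36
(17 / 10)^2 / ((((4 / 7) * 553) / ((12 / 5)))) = 867 / 39500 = 0.02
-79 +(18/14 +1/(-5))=-2727/35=-77.91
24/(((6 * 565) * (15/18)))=24/2825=0.01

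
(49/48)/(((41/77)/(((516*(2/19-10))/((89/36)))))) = -274508388/69331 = -3959.39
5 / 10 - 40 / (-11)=91 / 22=4.14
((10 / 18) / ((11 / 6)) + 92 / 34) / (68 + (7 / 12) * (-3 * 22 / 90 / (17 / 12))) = 8440 / 189893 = 0.04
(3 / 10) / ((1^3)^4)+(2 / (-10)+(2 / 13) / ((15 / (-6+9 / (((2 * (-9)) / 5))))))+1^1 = 1.01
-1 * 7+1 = -6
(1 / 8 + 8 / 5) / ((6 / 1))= 23 / 80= 0.29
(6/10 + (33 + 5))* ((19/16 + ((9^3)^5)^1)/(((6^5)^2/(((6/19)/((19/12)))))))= 635791815908279779/24253655040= 26214268.11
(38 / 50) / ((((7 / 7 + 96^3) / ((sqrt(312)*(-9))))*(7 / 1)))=-342*sqrt(78) / 154828975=-0.00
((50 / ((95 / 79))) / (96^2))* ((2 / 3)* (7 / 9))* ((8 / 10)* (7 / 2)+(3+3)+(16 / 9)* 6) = 40369 / 886464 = 0.05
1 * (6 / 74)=3 / 37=0.08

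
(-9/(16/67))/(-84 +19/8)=603/1306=0.46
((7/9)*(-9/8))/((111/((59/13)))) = -413/11544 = -0.04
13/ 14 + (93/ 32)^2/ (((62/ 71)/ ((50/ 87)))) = 6.49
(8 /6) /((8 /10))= 5 /3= 1.67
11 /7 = 1.57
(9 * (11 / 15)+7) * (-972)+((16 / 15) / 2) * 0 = -66096 / 5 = -13219.20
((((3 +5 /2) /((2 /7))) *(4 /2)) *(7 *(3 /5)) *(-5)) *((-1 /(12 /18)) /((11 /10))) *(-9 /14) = -2835 /4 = -708.75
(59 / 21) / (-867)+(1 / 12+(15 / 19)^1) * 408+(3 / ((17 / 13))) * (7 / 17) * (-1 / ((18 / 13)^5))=355.92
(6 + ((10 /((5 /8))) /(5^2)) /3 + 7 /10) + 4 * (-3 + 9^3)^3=229594306637 /150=1530628710.91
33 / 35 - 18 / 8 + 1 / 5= -31 / 28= -1.11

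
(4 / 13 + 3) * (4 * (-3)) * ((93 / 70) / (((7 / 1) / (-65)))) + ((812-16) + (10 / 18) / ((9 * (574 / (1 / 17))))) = 1285.67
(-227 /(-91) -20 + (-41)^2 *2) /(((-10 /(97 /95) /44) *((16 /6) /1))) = -974221149 /172900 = -5634.59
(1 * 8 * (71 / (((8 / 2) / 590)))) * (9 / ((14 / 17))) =6409170 / 7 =915595.71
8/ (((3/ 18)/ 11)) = 528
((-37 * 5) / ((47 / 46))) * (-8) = 68080 / 47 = 1448.51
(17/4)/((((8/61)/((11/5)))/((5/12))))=11407/384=29.71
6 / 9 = 2 / 3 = 0.67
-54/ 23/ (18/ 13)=-39/ 23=-1.70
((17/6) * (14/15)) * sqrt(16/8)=119 * sqrt(2)/45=3.74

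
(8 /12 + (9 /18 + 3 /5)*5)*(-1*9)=-111 /2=-55.50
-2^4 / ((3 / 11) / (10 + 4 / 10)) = -610.13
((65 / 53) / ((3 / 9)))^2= 38025 / 2809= 13.54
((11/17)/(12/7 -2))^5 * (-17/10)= 2706784157/26726720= 101.28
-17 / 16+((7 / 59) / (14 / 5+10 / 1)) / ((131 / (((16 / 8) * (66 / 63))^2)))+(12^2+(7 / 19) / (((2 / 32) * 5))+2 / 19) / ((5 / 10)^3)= 859446348907 / 740129040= 1161.21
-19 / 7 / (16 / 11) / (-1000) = 209 / 112000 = 0.00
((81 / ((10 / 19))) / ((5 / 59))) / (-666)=-10089 / 3700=-2.73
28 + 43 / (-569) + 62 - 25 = 36942 / 569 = 64.92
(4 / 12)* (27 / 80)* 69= 621 / 80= 7.76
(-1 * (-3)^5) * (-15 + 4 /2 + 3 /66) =-69255 /22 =-3147.95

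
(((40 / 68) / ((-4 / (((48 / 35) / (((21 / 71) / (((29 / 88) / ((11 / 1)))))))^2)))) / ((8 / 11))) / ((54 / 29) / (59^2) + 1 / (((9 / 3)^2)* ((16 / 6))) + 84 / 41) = -105280956397374 / 56420453330078915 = -0.00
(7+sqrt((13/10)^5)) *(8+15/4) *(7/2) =55601 *sqrt(130)/8000+2303/8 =367.12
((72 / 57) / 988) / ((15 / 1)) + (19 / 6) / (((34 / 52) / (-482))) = -2793602008 / 1196715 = -2334.39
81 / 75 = 27 / 25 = 1.08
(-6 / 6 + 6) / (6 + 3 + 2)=5 / 11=0.45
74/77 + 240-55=14319/77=185.96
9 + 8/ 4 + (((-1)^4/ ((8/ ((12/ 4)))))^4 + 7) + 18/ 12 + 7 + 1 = 112721/ 4096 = 27.52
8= 8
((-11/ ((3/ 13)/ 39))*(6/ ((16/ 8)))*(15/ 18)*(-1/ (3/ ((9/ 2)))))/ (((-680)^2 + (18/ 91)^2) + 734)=76971895/ 5113617304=0.02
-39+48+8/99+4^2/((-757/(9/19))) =12916061/1423917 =9.07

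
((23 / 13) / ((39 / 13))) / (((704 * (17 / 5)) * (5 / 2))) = 23 / 233376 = 0.00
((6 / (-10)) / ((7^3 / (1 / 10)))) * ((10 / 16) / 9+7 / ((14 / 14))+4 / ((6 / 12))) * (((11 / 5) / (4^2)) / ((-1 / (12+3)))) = 0.01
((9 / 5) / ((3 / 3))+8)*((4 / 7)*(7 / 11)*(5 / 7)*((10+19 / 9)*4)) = 12208 / 99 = 123.31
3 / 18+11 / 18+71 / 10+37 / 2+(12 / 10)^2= 6259 / 225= 27.82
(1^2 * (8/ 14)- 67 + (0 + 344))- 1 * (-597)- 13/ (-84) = 73477/ 84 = 874.73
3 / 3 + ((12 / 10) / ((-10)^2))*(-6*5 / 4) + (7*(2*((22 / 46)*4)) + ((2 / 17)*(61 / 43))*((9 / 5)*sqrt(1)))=47064663 / 1681300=27.99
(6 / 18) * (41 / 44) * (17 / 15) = 697 / 1980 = 0.35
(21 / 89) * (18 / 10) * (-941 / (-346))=177849 / 153970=1.16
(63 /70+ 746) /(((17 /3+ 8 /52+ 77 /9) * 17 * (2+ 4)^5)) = 97097 /247052160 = 0.00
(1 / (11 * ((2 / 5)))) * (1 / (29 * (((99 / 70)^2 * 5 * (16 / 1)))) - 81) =-460449755 / 25012152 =-18.41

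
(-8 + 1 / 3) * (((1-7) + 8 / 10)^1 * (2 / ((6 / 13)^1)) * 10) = 15548 / 9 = 1727.56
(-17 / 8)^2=289 / 64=4.52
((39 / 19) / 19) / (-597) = -13 / 71839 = -0.00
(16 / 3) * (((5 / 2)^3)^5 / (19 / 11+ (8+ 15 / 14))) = 2349853515625 / 5108736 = 459967.69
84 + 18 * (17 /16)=825 /8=103.12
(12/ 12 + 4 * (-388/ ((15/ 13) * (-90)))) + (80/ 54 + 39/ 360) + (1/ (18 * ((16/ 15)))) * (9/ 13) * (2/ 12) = 364853/ 20800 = 17.54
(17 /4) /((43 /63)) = 1071 /172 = 6.23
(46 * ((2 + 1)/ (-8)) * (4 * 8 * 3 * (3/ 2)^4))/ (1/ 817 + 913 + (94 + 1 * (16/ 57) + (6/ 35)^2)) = -50342498325/ 6048854072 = -8.32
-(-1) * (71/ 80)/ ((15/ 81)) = 4.79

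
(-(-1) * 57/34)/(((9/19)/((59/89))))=21299/9078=2.35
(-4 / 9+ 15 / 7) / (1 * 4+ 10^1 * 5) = 107 / 3402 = 0.03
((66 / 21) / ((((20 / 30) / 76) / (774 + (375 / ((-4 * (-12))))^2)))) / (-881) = -134033163 / 394688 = -339.59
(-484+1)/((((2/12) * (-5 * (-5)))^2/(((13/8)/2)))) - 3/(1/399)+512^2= 652310989/2500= 260924.40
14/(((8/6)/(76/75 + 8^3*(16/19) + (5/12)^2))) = 207006709/45600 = 4539.62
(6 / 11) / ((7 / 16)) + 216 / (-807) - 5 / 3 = -42725 / 62139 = -0.69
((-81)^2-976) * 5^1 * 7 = 195475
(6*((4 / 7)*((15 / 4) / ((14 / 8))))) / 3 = 120 / 49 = 2.45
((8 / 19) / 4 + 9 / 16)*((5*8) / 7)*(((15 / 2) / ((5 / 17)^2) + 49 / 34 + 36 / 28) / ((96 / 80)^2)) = 38576525 / 162792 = 236.97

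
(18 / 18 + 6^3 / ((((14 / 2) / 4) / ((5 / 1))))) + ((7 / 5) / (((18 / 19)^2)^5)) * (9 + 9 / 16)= 142435282100321993 / 222162405212160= 641.13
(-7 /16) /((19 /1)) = -7 /304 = -0.02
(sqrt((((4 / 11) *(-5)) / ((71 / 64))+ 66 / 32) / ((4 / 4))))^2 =5293 / 12496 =0.42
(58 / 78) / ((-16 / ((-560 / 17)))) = 1015 / 663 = 1.53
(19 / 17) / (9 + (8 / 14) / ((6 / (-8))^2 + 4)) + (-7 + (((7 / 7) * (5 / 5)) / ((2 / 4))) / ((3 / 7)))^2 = 3971660 / 713439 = 5.57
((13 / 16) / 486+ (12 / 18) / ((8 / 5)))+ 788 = 6130741 / 7776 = 788.42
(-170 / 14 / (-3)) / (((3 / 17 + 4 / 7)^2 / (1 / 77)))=0.09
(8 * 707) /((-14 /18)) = -7272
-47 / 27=-1.74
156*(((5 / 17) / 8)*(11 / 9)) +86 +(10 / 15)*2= 9623 / 102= 94.34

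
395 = 395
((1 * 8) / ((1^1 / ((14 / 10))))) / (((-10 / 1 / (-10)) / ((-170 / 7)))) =-272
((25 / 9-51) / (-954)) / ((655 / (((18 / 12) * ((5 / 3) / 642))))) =217 / 722099772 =0.00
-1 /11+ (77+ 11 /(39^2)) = 1286887 /16731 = 76.92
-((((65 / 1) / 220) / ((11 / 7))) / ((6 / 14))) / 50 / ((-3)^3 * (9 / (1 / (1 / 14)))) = 4459 / 8820900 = 0.00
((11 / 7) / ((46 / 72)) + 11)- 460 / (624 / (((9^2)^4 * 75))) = -19925250870191 / 8372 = -2379986964.91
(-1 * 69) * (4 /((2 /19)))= -2622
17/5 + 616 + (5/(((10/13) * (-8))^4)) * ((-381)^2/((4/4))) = 9220068121/8192000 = 1125.50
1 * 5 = 5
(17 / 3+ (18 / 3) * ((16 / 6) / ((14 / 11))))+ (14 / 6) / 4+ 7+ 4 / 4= 751 / 28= 26.82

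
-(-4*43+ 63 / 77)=1883 / 11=171.18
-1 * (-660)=660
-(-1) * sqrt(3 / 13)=sqrt(39) / 13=0.48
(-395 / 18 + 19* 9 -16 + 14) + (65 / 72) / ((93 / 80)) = 247471 / 1674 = 147.83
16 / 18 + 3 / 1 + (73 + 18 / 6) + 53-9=1115 / 9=123.89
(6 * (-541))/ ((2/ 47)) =-76281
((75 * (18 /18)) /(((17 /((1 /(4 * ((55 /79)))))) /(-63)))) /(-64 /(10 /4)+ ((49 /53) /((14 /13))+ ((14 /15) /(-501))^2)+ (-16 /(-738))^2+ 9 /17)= 375630157778155875 /91122803857730546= 4.12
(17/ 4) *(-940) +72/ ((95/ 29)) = -377437/ 95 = -3973.02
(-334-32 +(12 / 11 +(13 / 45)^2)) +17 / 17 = -8104216 / 22275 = -363.83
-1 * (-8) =8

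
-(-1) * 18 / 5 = 18 / 5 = 3.60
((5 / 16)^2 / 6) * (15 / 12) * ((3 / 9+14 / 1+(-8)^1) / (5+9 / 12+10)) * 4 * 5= 11875 / 72576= 0.16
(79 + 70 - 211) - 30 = -92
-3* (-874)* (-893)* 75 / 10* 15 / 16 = -263412675 / 16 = -16463292.19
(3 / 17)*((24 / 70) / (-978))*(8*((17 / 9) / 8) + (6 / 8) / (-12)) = -263 / 2327640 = -0.00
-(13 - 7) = -6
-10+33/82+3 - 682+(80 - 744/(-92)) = -1132563/1886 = -600.51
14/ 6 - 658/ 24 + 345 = 3839/ 12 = 319.92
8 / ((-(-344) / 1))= 1 / 43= 0.02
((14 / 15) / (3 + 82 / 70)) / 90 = 49 / 19710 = 0.00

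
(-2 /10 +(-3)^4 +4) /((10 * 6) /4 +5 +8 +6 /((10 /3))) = 424 /149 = 2.85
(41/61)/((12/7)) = 0.39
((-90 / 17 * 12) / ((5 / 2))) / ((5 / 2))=-864 / 85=-10.16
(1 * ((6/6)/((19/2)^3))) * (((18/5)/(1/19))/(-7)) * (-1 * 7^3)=7056/1805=3.91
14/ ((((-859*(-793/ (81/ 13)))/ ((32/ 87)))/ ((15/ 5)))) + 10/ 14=1284291511/ 1797652493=0.71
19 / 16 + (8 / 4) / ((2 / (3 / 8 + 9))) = 169 / 16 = 10.56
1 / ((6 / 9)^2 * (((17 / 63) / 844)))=119637 / 17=7037.47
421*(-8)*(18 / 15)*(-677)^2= -1852382486.40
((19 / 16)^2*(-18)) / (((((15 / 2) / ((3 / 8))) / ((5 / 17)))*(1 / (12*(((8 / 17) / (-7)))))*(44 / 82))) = 399627 / 712096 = 0.56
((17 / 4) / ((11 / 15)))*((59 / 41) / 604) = 15045 / 1089616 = 0.01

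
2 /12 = 1 /6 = 0.17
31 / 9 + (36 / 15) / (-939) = 48479 / 14085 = 3.44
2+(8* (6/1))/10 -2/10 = 33/5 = 6.60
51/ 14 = 3.64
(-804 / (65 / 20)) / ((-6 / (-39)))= -1608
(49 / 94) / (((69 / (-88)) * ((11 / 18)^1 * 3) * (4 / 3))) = -294 / 1081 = -0.27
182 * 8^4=745472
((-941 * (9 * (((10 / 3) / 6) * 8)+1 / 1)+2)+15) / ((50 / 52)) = -1002664 / 25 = -40106.56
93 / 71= 1.31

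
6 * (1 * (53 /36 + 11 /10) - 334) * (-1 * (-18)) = -178971 /5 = -35794.20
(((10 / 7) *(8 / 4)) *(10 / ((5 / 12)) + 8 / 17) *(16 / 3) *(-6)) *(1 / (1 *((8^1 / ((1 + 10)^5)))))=-5359777280 / 119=-45040145.21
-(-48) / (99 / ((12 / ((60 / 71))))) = 1136 / 165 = 6.88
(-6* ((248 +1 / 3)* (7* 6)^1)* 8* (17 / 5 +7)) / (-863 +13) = 2603328 / 425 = 6125.48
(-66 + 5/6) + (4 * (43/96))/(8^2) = -33351/512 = -65.14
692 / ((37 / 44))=30448 / 37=822.92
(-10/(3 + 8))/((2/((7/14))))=-5/22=-0.23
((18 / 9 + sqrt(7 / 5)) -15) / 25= -13 / 25 + sqrt(35) / 125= -0.47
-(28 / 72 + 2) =-43 / 18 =-2.39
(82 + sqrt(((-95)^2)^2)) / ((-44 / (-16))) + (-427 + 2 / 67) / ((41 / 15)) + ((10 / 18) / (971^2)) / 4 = 3236313231539921 / 1025633753892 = 3155.43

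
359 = 359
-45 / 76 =-0.59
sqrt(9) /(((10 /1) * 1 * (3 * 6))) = 1 /60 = 0.02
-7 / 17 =-0.41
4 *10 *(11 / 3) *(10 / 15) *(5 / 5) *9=880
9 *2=18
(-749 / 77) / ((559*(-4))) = 107 / 24596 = 0.00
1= 1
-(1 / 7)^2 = -1 / 49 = -0.02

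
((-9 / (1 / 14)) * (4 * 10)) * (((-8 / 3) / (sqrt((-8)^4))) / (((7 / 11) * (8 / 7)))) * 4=1155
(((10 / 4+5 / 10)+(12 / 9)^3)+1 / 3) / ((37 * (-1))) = -154 / 999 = -0.15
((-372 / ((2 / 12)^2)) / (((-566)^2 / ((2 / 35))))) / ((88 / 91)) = -10881 / 4404895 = -0.00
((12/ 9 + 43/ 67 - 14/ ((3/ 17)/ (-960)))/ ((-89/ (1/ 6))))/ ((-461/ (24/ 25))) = 0.30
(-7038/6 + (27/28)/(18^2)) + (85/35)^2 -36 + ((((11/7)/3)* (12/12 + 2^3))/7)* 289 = -2371913/2352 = -1008.47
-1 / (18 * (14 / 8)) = -2 / 63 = -0.03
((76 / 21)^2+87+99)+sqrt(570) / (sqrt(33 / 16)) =4* sqrt(2090) / 11+87802 / 441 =215.72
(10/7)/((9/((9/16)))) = 5/56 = 0.09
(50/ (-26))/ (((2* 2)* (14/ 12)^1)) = -75/ 182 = -0.41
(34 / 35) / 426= 17 / 7455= 0.00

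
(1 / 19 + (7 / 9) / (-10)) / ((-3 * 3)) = 43 / 15390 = 0.00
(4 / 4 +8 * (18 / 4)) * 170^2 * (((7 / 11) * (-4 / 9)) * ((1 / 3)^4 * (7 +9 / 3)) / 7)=-42772000 / 8019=-5333.83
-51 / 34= -1.50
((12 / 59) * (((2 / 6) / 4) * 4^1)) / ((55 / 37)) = 148 / 3245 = 0.05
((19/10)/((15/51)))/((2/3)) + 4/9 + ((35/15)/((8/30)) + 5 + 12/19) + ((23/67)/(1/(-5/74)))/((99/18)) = 2857463189/116574975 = 24.51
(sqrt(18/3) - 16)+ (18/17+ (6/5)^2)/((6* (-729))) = -1652459/103275+ sqrt(6) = -13.55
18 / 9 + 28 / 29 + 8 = 10.97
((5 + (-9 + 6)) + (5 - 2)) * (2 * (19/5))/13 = 38/13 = 2.92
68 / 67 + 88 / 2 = 3016 / 67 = 45.01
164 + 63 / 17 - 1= 2834 / 17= 166.71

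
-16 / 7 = -2.29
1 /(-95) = -1 /95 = -0.01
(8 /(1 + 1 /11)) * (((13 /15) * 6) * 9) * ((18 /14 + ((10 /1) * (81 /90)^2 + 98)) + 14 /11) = 6526026 /175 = 37291.58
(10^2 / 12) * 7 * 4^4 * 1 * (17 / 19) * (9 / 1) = 2284800 / 19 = 120252.63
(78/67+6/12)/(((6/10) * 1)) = 1115/402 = 2.77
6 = 6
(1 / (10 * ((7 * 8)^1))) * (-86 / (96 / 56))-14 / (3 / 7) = -5241 / 160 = -32.76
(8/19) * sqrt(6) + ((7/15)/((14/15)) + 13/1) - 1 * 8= 8 * sqrt(6)/19 + 11/2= 6.53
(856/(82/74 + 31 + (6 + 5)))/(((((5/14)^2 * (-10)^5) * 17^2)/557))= -108052987/36012109375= -0.00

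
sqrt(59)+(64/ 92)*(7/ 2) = 56/ 23+sqrt(59) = 10.12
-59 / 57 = -1.04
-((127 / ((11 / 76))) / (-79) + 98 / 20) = 53939 / 8690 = 6.21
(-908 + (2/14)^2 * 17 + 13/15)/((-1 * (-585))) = -666488/429975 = -1.55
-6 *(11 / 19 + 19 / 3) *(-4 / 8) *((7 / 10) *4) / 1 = 5516 / 95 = 58.06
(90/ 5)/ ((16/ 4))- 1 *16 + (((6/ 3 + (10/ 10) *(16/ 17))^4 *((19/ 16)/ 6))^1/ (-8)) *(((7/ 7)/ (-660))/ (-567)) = -3450578724023/ 300050194752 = -11.50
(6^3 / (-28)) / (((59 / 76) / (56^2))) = -1838592 / 59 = -31162.58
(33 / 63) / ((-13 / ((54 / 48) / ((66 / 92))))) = -0.06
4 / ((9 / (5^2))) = 100 / 9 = 11.11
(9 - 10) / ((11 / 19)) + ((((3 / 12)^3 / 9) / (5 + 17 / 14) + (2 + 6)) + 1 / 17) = 29667613 / 4685472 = 6.33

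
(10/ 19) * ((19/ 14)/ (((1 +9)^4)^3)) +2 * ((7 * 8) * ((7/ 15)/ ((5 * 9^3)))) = 43904000002187/ 3061800000000000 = 0.01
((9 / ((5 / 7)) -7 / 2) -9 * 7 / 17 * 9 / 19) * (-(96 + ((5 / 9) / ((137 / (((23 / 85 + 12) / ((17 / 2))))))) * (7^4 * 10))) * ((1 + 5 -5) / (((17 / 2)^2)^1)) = -3999375736552 / 166314949695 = -24.05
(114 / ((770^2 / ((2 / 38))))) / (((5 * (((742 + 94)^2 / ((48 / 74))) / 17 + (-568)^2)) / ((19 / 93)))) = 969 / 904576795545500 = 0.00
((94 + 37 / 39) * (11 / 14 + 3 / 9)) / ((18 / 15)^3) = 3107875 / 50544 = 61.49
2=2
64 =64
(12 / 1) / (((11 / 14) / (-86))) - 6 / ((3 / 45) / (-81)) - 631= 58801 / 11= 5345.55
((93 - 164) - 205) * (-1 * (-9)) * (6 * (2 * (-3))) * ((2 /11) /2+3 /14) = 2101464 /77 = 27291.74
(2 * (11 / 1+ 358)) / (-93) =-246 / 31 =-7.94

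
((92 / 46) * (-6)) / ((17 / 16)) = -192 / 17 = -11.29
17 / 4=4.25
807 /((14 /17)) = 13719 /14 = 979.93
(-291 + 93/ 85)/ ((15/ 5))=-8214/ 85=-96.64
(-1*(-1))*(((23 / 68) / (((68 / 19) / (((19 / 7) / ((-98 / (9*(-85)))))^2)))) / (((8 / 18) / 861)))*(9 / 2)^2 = 28644833760975 / 17210368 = 1664394.03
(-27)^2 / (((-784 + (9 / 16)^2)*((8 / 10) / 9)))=-2099520 / 200623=-10.47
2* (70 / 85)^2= 392 / 289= 1.36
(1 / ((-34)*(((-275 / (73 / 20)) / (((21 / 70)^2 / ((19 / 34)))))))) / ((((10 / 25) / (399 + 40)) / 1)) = 288423 / 4180000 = 0.07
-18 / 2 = -9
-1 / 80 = -0.01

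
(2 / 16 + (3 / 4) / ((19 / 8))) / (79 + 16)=67 / 14440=0.00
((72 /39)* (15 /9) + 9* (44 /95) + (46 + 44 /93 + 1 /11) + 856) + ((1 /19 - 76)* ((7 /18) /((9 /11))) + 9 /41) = 814846531547 /932392890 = 873.93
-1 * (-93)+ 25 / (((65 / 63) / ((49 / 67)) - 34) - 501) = 30622299 / 329438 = 92.95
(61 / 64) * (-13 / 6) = -793 / 384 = -2.07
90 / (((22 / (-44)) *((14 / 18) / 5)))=-8100 / 7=-1157.14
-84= -84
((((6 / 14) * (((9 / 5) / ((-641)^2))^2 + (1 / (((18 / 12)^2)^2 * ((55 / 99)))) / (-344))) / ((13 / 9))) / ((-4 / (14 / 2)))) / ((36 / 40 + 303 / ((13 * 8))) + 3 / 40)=1688231930263 / 12232084677845255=0.00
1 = 1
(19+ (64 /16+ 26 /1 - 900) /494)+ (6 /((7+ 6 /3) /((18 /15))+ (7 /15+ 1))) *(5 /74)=17.28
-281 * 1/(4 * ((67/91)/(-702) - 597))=8975421/76275242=0.12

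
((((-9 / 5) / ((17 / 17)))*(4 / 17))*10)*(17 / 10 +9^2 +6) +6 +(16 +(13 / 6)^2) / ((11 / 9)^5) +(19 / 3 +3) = -57946902769 / 164272020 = -352.75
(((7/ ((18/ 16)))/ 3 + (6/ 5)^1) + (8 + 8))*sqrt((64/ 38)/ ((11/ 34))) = 43.98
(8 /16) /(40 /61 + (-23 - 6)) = -61 /3458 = -0.02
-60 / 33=-1.82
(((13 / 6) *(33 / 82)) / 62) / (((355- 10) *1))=143 / 3507960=0.00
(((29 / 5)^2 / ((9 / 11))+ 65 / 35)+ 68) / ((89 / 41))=51.12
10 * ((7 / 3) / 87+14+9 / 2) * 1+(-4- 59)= 31912 / 261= 122.27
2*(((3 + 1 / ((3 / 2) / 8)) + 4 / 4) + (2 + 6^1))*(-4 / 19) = -416 / 57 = -7.30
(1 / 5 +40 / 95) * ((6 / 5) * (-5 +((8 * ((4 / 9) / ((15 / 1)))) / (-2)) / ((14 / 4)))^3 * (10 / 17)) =-25404547117948 / 454304143125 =-55.92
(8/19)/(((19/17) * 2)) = 68/361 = 0.19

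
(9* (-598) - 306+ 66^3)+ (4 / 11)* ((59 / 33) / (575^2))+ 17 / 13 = 439684341919943 / 1560219375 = 281809.31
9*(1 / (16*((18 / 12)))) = 3 / 8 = 0.38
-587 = -587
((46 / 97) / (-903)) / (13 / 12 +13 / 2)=-184 / 2656927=-0.00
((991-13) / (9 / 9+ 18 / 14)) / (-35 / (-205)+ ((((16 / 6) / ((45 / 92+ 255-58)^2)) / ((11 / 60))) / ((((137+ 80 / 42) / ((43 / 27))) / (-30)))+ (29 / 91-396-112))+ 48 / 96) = -405830391502385522673 / 480888944356012182292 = -0.84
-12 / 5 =-2.40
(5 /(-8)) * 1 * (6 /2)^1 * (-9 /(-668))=-135 /5344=-0.03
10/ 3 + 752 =2266/ 3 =755.33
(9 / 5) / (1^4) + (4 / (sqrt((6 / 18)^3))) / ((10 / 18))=9 / 5 + 108 * sqrt(3) / 5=39.21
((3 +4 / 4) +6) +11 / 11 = 11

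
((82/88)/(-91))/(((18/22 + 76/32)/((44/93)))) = -3608/2378103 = -0.00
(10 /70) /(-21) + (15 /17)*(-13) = -28682 /2499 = -11.48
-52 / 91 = -4 / 7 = -0.57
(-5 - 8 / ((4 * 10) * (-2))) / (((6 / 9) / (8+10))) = -1323 / 10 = -132.30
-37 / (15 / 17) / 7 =-629 / 105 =-5.99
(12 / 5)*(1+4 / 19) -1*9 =-579 / 95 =-6.09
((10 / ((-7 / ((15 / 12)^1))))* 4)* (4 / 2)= -100 / 7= -14.29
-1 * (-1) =1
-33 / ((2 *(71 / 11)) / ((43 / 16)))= -15609 / 2272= -6.87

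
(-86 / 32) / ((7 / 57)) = -2451 / 112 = -21.88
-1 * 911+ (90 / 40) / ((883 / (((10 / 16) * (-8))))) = -3217697 / 3532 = -911.01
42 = 42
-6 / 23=-0.26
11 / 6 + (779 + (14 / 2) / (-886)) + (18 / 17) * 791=36563491 / 22593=1618.35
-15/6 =-5/2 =-2.50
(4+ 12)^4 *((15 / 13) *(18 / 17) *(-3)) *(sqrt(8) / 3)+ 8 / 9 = 8 / 9-35389440 *sqrt(2) / 221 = -226461.67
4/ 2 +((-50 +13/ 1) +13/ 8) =-267/ 8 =-33.38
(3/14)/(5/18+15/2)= 27/980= 0.03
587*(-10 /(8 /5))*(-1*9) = 132075 /4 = 33018.75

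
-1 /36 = -0.03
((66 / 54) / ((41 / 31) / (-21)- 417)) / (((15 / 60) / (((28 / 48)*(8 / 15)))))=-33418 / 9163395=-0.00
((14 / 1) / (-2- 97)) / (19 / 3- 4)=-2 / 33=-0.06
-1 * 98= -98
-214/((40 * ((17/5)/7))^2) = -5243/9248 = -0.57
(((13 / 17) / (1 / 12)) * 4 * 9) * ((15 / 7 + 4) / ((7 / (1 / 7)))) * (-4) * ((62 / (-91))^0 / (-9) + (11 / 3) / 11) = -214656 / 5831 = -36.81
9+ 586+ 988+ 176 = 1759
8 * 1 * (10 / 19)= 80 / 19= 4.21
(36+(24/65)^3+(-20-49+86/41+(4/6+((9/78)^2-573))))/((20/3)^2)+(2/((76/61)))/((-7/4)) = -34715541984083/2396048200000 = -14.49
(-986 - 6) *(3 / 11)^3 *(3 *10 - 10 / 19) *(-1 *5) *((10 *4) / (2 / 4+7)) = 399974400 / 25289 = 15816.14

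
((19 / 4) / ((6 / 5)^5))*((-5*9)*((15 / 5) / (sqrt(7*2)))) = -296875*sqrt(14) / 16128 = -68.87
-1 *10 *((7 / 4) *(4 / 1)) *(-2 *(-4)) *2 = -1120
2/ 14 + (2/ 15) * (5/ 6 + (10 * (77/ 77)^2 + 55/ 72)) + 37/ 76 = 7814/ 3591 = 2.18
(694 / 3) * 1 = 694 / 3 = 231.33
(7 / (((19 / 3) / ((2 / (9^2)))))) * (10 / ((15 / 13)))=364 / 1539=0.24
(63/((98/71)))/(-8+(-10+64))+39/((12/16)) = 34127/644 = 52.99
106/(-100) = -53/50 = -1.06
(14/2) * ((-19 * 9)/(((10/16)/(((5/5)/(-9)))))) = 1064/5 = 212.80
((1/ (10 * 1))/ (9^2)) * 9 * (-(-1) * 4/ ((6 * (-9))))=-1/ 1215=-0.00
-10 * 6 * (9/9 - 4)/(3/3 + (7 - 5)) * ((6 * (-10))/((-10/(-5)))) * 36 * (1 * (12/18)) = -43200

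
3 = 3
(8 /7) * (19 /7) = 152 /49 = 3.10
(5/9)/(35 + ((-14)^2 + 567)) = 0.00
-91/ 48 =-1.90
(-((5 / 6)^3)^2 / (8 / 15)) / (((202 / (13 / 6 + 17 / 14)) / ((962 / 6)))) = -2668046875 / 1583318016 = -1.69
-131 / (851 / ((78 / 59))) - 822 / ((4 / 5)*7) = -103322547 / 702926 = -146.99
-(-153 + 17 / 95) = 14518 / 95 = 152.82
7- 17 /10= 53 /10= 5.30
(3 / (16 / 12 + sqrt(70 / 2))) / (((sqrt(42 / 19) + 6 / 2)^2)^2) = 1172889 / ((4 + 3 * sqrt(35)) * (sqrt(798) + 57)^4) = 0.00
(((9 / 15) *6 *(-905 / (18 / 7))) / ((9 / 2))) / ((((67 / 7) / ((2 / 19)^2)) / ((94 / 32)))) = -416843 / 435366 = -0.96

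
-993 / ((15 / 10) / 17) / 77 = -11254 / 77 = -146.16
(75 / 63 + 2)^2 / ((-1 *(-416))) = 4489 / 183456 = 0.02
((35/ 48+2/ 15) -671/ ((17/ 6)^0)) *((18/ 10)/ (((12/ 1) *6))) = -53611/ 3200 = -16.75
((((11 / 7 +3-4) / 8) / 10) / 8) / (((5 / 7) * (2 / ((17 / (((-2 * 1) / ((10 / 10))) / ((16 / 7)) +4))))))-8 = -39983 / 5000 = -8.00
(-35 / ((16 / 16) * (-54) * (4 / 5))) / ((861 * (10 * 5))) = 1 / 53136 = 0.00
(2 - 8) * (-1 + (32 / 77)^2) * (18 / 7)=529740 / 41503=12.76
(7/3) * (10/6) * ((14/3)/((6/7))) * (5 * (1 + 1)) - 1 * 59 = 152.73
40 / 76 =10 / 19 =0.53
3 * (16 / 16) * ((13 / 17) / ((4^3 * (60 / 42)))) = 273 / 10880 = 0.03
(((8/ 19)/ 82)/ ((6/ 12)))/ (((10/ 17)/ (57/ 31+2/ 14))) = 5848/ 169043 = 0.03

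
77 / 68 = 1.13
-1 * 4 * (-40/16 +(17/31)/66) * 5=50980/1023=49.83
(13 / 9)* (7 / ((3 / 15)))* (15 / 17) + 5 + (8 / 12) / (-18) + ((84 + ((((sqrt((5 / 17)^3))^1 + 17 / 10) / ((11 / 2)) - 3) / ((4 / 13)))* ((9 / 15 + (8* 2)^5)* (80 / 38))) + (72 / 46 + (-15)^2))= -212979424673668 / 11032065 + 1363149580* sqrt(85) / 60401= -19097420.67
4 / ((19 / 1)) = 4 / 19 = 0.21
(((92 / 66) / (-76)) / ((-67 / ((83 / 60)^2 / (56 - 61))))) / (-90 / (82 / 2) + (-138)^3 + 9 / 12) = 6496327 / 162954440337645000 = 0.00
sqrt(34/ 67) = sqrt(2278)/ 67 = 0.71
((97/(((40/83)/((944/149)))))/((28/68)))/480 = 8075153/1251600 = 6.45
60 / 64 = 15 / 16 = 0.94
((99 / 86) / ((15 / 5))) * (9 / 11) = 27 / 86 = 0.31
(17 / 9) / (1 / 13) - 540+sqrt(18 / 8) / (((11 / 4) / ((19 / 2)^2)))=-92311 / 198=-466.22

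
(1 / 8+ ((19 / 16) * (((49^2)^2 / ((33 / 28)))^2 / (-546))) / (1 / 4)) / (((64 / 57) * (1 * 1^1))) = -1343673848789300683 / 7248384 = -185375643562.66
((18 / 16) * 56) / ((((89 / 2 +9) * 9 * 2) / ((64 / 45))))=448 / 4815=0.09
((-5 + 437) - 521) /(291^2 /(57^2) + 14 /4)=-64258 /21345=-3.01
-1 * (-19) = 19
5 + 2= 7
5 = 5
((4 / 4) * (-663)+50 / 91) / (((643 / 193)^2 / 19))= -1133.97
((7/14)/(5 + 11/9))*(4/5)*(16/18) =2/35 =0.06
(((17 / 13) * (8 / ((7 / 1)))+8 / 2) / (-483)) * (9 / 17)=-1500 / 249067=-0.01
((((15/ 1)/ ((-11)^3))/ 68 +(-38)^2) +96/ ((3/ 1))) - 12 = 1464.00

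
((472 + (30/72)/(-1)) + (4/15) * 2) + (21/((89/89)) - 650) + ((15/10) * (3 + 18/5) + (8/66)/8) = -32333/220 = -146.97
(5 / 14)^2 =25 / 196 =0.13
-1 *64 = -64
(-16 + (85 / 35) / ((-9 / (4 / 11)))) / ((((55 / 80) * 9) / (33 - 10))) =-4105408 / 68607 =-59.84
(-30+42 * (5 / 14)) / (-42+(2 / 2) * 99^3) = -5 / 323419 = -0.00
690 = 690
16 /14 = 8 /7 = 1.14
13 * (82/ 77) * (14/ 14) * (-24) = -25584/ 77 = -332.26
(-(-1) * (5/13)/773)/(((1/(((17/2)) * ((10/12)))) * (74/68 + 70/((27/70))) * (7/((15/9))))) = 108375/23578832914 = 0.00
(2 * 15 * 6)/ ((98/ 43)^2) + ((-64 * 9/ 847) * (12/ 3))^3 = 61788599757/ 4253517961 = 14.53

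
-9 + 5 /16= -139 /16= -8.69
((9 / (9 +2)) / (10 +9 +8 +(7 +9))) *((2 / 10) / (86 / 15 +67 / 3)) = 27 / 199133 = 0.00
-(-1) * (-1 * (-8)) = 8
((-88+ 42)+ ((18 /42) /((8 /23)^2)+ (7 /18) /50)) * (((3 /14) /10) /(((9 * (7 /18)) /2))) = -4278941 /8232000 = -0.52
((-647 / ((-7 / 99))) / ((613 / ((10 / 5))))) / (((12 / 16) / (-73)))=-12468984 / 4291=-2905.85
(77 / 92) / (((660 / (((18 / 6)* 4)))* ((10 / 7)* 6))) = 49 / 27600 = 0.00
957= 957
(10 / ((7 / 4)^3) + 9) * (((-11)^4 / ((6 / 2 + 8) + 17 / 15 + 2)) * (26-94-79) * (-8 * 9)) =44199275670 / 371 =119135513.94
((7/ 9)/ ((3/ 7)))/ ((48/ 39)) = 637/ 432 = 1.47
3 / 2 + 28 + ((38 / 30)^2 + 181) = 95447 / 450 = 212.10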